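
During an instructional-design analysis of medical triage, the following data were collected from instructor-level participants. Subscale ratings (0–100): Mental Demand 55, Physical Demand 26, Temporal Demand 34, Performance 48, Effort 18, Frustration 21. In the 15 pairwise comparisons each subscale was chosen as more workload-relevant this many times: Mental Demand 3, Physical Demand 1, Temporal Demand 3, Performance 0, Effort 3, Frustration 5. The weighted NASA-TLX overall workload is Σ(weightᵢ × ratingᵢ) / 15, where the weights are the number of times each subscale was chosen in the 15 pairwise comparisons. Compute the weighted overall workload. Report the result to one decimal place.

30.1

The tallies are the weights (they sum to 15).
Weighted sum = 3·55 + 1·26 + 3·34 + 0·48 + 3·18 + 5·21
            = 165 + 26 + 102 + 0 + 54 + 105 = 452.
Overall workload = 452 / 15 = 30.1333 ≈ 30.1.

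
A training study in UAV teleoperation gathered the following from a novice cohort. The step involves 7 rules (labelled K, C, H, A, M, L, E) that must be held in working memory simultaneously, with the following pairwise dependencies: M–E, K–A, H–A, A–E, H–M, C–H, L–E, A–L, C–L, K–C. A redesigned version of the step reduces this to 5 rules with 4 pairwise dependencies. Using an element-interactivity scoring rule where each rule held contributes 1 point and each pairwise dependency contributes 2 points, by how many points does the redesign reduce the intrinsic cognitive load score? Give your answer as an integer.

Original: 7 × 1 + 10 × 2 = 7 + 20 = 27.
Redesigned: 5 × 1 + 4 × 2 = 5 + 8 = 13.
Reduction = 27 − 13 = 14.

14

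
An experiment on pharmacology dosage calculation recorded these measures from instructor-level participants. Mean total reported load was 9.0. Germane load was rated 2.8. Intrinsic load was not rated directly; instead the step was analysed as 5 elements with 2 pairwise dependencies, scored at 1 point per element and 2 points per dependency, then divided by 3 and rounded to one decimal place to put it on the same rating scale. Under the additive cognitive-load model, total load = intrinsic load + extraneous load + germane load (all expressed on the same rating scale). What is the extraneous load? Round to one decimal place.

3.2

Intrinsic (element-interactivity): (5 × 1 + 2 × 2) / 3 = 9 / 3 = 3.0000 → 3.0.
extraneous load = total − intrinsic − germane
             = 9.0 − 3.0 − 2.8 = 3.2.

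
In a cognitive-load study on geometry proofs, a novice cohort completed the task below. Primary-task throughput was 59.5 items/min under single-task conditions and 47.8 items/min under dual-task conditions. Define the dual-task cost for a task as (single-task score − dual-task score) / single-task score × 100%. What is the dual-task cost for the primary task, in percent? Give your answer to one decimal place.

19.7

Cost = (59.5 − 47.8) / 59.5 × 100%
     = 11.7000 / 59.5 × 100% = 19.6639%.
≈ 19.7%.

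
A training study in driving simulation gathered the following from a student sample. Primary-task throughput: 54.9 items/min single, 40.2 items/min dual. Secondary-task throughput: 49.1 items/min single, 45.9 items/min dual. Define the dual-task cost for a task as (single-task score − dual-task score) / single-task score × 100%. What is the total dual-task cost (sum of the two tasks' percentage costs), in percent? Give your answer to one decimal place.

33.3

Primary cost = (54.9 − 40.2) / 54.9 × 100% = 26.7760%.
Secondary cost = (49.1 − 45.9) / 49.1 × 100% = 6.5173%.
Total = 26.7760% + 6.5173% = 33.2933% ≈ 33.3%.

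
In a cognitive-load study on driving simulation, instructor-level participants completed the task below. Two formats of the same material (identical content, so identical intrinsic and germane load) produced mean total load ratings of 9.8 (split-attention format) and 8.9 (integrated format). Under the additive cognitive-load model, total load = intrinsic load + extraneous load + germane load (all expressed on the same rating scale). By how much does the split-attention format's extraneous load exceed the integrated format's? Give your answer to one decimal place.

0.9

Intrinsic and germane load are equal across formats, so the difference in total load equals the difference in extraneous load.
Extraneous-load difference = 9.8 − 8.9 = 0.9.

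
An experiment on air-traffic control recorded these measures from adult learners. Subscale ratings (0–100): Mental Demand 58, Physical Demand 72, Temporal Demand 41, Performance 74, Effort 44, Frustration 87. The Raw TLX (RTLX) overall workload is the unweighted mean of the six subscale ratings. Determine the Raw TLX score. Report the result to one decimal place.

62.7

Sum of ratings = 58 + 72 + 41 + 74 + 44 + 87 = 376.
RTLX = 376 / 6 = 62.6667 ≈ 62.7.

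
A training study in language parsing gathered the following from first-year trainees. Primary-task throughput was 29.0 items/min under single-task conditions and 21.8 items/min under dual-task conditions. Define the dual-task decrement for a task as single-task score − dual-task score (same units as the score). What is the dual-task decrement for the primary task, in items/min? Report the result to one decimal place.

7.2

Decrement = 29.0 − 21.8 = 7.2000 items/min ≈ 7.2 items/min.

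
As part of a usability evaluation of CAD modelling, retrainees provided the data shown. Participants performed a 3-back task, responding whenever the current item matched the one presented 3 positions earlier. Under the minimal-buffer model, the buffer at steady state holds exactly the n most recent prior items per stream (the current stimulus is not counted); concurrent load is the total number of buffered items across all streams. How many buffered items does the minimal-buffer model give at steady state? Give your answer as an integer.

The buffer holds the 3 most recent prior items.
Steady-state concurrent load = 3 items.

3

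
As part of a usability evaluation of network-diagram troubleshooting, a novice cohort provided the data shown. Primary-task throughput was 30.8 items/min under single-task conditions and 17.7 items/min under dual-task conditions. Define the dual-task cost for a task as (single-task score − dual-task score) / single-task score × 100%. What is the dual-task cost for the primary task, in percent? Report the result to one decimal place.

Cost = (30.8 − 17.7) / 30.8 × 100%
     = 13.1000 / 30.8 × 100% = 42.5325%.
≈ 42.5%.

42.5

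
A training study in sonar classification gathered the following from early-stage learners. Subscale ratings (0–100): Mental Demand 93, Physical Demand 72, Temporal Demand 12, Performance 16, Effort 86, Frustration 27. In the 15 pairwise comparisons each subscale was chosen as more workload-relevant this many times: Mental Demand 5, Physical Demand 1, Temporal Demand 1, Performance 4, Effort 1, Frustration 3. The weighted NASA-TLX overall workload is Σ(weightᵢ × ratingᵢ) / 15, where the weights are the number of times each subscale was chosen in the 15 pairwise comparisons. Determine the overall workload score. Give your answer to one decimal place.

52.0

The tallies are the weights (they sum to 15).
Weighted sum = 5·93 + 1·72 + 1·12 + 4·16 + 1·86 + 3·27
            = 465 + 72 + 12 + 64 + 86 + 81 = 780.
Overall workload = 780 / 15 = 52.0000 ≈ 52.0.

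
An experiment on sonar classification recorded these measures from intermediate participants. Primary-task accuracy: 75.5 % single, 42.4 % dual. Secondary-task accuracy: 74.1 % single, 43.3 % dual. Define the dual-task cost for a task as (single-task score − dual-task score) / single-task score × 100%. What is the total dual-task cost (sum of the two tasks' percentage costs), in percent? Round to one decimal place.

Primary cost = (75.5 − 42.4) / 75.5 × 100% = 43.8411%.
Secondary cost = (74.1 − 43.3) / 74.1 × 100% = 41.5655%.
Total = 43.8411% + 41.5655% = 85.4066% ≈ 85.4%.

85.4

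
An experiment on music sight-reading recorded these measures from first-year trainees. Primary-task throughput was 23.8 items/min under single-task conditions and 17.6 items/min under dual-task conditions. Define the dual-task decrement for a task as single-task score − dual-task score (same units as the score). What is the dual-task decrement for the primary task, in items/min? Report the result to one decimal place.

Decrement = 23.8 − 17.6 = 6.2000 items/min ≈ 6.2 items/min.

6.2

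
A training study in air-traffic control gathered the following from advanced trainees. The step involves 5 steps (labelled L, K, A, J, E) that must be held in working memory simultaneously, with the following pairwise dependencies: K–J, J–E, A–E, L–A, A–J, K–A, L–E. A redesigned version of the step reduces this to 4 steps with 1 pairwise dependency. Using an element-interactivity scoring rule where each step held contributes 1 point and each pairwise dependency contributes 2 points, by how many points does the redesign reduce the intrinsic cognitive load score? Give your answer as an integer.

13

Original: 5 × 1 + 7 × 2 = 5 + 14 = 19.
Redesigned: 4 × 1 + 1 × 2 = 4 + 2 = 6.
Reduction = 19 − 6 = 13.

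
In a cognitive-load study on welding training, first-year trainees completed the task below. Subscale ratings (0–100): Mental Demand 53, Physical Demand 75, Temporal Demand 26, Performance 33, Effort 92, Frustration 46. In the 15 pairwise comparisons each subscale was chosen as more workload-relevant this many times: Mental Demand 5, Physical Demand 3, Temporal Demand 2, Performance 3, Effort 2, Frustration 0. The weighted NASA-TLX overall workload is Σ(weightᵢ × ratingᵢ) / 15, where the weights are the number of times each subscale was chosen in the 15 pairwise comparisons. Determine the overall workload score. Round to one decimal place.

The tallies are the weights (they sum to 15).
Weighted sum = 5·53 + 3·75 + 2·26 + 3·33 + 2·92 + 0·46
            = 265 + 225 + 52 + 99 + 184 + 0 = 825.
Overall workload = 825 / 15 = 55.0000 ≈ 55.0.

55.0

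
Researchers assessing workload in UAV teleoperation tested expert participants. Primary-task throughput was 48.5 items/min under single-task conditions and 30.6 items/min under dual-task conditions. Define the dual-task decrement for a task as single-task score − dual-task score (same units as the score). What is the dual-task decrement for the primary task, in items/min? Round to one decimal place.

Decrement = 48.5 − 30.6 = 17.9000 items/min ≈ 17.9 items/min.

17.9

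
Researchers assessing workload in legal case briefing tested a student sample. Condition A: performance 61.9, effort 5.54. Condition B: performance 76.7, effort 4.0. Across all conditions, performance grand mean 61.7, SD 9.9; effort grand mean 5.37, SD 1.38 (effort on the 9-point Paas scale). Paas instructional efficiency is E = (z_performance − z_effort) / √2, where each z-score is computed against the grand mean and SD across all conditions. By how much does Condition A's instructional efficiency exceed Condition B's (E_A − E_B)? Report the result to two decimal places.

Condition A: z_P = (61.9 − 61.7)/9.9 = 0.0202; z_E = (5.54 − 5.37)/1.38 = 0.1232; E_A = (0.0202 − 0.1232)/√2 = -0.0728.
Condition B: z_P = (76.7 − 61.7)/9.9 = 1.5152; z_E = (4.0 − 5.37)/1.38 = -0.9928; E_B = (1.5152 − (-0.9928))/√2 = 1.7734.
E_A − E_B = -0.0728 − 1.7734 = -1.8462 ≈ -1.85.

-1.85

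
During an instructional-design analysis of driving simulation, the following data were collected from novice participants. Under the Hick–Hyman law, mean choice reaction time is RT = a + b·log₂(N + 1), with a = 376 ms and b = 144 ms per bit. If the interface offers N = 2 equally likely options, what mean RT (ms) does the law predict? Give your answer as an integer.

604

log₂(2 + 1) = log₂(3) = 1.5850.
RT = 376 + 144 × 1.5850 = 376 + 228.2400 = 604.2400 ms.
≈ 604 ms.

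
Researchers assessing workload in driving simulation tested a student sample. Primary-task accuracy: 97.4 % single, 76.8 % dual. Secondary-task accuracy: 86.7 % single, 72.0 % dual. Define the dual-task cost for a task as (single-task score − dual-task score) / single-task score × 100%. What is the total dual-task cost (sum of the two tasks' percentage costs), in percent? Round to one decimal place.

Primary cost = (97.4 − 76.8) / 97.4 × 100% = 21.1499%.
Secondary cost = (86.7 − 72.0) / 86.7 × 100% = 16.9550%.
Total = 21.1499% + 16.9550% = 38.1049% ≈ 38.1%.

38.1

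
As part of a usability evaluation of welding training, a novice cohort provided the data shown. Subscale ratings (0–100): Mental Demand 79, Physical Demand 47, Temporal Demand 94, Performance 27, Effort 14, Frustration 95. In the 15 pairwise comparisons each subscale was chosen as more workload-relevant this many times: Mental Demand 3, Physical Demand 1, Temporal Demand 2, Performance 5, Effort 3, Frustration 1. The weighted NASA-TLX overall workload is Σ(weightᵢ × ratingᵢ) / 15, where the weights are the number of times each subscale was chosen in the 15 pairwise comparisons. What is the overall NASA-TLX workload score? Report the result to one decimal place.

The tallies are the weights (they sum to 15).
Weighted sum = 3·79 + 1·47 + 2·94 + 5·27 + 3·14 + 1·95
            = 237 + 47 + 188 + 135 + 42 + 95 = 744.
Overall workload = 744 / 15 = 49.6000 ≈ 49.6.

49.6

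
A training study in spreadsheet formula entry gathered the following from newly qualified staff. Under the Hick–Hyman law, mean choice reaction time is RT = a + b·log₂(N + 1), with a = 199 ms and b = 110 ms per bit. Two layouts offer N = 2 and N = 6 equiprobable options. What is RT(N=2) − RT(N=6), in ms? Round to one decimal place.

RT(2) = 199 + 110·log₂(3) = 199 + 110·1.5850 = 373.3500 ms.
RT(6) = 199 + 110·log₂(7) = 199 + 110·2.8074 = 507.8140 ms.
Difference = 373.3500 − 507.8140 = -134.4640 ≈ -134.5 ms.

-134.5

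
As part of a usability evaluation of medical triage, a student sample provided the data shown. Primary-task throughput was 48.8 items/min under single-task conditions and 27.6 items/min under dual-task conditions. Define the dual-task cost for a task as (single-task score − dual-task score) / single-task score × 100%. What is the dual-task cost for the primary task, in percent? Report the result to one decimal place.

Cost = (48.8 − 27.6) / 48.8 × 100%
     = 21.2000 / 48.8 × 100% = 43.4426%.
≈ 43.4%.

43.4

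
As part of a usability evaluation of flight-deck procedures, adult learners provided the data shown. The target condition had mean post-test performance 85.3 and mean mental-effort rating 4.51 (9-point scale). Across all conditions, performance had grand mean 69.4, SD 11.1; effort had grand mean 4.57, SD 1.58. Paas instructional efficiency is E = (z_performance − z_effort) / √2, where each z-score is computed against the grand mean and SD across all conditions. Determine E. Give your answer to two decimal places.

1.04

z_performance = (85.3 − 69.4) / 11.1 = 15.9000 / 11.1 = 1.4324.
z_effort = (4.51 − 4.57) / 1.58 = -0.0600 / 1.58 = -0.0380.
z_P − z_E = 1.4324 − (-0.0380) = 1.4704.
E = 1.4704 / √2 = 1.4704 / 1.41421 = 1.0397 ≈ 1.04.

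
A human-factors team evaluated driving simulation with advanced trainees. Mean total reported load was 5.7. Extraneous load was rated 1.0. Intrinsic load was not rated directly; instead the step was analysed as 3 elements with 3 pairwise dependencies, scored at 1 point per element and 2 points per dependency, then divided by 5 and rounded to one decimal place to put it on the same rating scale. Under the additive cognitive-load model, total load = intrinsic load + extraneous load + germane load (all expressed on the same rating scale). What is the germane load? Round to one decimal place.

Intrinsic (element-interactivity): (3 × 1 + 3 × 2) / 5 = 9 / 5 = 1.8000 → 1.8.
germane load = total − intrinsic − extraneous
             = 5.7 − 1.8 − 1.0 = 2.9.

2.9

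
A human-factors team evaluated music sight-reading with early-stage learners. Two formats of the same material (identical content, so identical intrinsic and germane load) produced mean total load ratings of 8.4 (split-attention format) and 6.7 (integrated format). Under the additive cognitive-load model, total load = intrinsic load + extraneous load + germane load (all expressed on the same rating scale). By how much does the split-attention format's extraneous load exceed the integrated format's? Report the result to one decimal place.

Intrinsic and germane load are equal across formats, so the difference in total load equals the difference in extraneous load.
Extraneous-load difference = 8.4 − 6.7 = 1.7.

1.7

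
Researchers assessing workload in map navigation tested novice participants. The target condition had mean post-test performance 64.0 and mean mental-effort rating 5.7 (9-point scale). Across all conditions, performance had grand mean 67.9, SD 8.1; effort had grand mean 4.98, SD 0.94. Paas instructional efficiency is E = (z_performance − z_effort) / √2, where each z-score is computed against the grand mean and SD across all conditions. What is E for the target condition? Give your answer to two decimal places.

-0.88

z_performance = (64.0 − 67.9) / 8.1 = -3.9000 / 8.1 = -0.4815.
z_effort = (5.7 − 4.98) / 0.94 = 0.7200 / 0.94 = 0.7660.
z_P − z_E = -0.4815 − 0.7660 = -1.2475.
E = -1.2475 / √2 = -1.2475 / 1.41421 = -0.8821 ≈ -0.88.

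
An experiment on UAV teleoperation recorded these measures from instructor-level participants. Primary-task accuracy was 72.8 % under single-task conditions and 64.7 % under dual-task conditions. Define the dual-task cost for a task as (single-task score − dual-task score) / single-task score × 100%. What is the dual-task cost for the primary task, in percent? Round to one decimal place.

Cost = (72.8 − 64.7) / 72.8 × 100%
     = 8.1000 / 72.8 × 100% = 11.1264%.
≈ 11.1%.

11.1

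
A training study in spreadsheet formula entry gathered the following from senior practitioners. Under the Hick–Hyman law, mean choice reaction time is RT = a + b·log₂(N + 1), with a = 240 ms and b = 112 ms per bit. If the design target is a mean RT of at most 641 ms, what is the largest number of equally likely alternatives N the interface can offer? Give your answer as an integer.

Set 240 + 112·log₂(N + 1) ≤ 641.
log₂(N + 1) ≤ (641 − 240) / 112 = 3.5804.
N + 1 ≤ 2^3.5804 = 11.9621.
N ≤ 10.9621, so the largest integer N is 10.

10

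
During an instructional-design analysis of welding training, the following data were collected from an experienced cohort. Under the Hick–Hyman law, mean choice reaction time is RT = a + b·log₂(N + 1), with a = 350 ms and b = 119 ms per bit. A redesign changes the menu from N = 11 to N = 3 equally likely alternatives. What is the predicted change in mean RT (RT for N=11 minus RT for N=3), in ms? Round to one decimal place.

188.6

RT(11) = 350 + 119·log₂(12) = 350 + 119·3.5850 = 776.6150 ms.
RT(3) = 350 + 119·log₂(4) = 350 + 119·2.0000 = 588.0000 ms.
Difference = 776.6150 − 588.0000 = 188.6150 ≈ 188.6 ms.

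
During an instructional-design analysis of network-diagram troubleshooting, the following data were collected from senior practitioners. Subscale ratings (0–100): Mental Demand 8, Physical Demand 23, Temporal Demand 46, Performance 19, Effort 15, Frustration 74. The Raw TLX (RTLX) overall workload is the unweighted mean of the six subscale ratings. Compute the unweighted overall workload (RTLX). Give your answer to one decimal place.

Sum of ratings = 8 + 23 + 46 + 19 + 15 + 74 = 185.
RTLX = 185 / 6 = 30.8333 ≈ 30.8.

30.8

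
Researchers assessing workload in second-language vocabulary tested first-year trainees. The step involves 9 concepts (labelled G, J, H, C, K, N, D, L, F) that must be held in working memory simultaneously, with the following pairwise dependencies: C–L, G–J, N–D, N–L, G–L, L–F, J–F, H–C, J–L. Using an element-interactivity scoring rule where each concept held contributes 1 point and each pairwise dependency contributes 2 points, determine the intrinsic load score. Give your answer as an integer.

27

Count of concepts held simultaneously: 9.
Count of pairwise dependencies listed: 9.
Element contribution: 9 × 1 = 9.
Interaction contribution: 9 × 2 = 18.
Intrinsic load = 9 + 18 = 27.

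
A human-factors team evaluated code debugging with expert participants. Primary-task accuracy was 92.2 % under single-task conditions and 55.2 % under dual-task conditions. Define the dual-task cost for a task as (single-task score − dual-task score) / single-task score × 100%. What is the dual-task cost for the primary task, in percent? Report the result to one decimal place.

40.1

Cost = (92.2 − 55.2) / 92.2 × 100%
     = 37.0000 / 92.2 × 100% = 40.1302%.
≈ 40.1%.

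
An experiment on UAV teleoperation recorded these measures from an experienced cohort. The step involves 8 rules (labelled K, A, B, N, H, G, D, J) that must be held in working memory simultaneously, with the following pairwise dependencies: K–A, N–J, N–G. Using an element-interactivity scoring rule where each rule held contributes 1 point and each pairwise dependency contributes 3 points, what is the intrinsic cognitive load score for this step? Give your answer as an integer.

17

Count of rules held simultaneously: 8.
Count of pairwise dependencies listed: 3.
Element contribution: 8 × 1 = 8.
Interaction contribution: 3 × 3 = 9.
Intrinsic load = 8 + 9 = 17.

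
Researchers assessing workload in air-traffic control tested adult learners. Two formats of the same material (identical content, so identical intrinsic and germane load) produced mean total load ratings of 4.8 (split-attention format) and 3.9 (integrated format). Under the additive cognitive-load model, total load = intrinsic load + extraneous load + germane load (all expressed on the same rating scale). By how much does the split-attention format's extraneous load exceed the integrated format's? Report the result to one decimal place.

0.9

Intrinsic and germane load are equal across formats, so the difference in total load equals the difference in extraneous load.
Extraneous-load difference = 4.8 − 3.9 = 0.9.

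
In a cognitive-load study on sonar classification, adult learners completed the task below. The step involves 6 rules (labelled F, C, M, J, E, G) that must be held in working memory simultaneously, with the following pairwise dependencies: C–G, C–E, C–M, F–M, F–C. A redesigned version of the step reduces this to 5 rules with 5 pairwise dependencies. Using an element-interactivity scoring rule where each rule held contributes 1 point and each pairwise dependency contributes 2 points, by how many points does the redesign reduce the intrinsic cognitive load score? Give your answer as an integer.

Original: 6 × 1 + 5 × 2 = 6 + 10 = 16.
Redesigned: 5 × 1 + 5 × 2 = 5 + 10 = 15.
Reduction = 16 − 15 = 1.

1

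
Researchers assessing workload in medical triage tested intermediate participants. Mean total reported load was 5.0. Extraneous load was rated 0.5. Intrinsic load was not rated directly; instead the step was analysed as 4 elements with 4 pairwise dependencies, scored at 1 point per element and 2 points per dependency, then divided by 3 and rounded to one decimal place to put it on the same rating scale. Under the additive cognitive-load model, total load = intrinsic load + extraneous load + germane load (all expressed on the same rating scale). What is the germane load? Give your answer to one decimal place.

Intrinsic (element-interactivity): (4 × 1 + 4 × 2) / 3 = 12 / 3 = 4.0000 → 4.0.
germane load = total − intrinsic − extraneous
             = 5.0 − 4.0 − 0.5 = 0.5.

0.5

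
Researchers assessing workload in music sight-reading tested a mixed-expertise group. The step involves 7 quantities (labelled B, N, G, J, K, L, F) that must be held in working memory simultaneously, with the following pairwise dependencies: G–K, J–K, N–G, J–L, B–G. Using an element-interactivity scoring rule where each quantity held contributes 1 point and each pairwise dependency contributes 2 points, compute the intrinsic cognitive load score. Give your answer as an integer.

Count of quantities held simultaneously: 7.
Count of pairwise dependencies listed: 5.
Element contribution: 7 × 1 = 7.
Interaction contribution: 5 × 2 = 10.
Intrinsic load = 7 + 10 = 17.

17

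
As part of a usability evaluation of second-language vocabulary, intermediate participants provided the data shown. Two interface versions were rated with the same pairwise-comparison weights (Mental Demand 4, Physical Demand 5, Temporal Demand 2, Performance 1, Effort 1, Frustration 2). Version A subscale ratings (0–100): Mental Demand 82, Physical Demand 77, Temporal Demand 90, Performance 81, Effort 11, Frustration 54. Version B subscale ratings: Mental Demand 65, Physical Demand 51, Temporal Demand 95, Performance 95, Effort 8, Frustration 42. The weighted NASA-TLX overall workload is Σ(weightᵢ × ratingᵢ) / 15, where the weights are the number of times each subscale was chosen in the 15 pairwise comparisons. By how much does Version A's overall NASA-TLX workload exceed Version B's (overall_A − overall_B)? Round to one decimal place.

Version A weighted sum = 4·82 + 5·77 + 2·90 + 1·81 + 1·11 + 2·54 = 328 + 385 + 180 + 81 + 11 + 108 = 1093; overall_A = 1093/15 = 72.8667.
Version B weighted sum = 4·65 + 5·51 + 2·95 + 1·95 + 1·8 + 2·42 = 260 + 255 + 190 + 95 + 8 + 84 = 892; overall_B = 892/15 = 59.4667.
Difference = 72.8667 − 59.4667 = 13.4000 ≈ 13.4.

13.4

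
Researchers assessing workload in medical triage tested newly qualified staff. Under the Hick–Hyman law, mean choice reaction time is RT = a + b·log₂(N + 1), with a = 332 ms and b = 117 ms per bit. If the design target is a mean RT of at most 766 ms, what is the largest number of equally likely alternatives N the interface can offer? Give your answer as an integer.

Set 332 + 117·log₂(N + 1) ≤ 766.
log₂(N + 1) ≤ (766 − 332) / 117 = 3.7094.
N + 1 ≤ 2^3.7094 = 13.0810.
N ≤ 12.0810, so the largest integer N is 12.

12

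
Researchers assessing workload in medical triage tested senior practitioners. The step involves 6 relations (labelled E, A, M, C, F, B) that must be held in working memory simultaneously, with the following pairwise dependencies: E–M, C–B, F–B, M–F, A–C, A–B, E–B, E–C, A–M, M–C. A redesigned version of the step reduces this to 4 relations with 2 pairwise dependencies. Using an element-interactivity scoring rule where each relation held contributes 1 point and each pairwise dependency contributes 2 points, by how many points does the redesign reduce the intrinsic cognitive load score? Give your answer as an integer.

Original: 6 × 1 + 10 × 2 = 6 + 20 = 26.
Redesigned: 4 × 1 + 2 × 2 = 4 + 4 = 8.
Reduction = 26 − 8 = 18.

18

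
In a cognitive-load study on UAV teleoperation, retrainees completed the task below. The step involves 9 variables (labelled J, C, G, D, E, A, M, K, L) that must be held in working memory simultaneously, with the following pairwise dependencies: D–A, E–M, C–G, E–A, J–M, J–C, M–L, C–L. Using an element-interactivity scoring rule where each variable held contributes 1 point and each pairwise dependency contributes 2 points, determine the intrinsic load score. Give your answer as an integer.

Count of variables held simultaneously: 9.
Count of pairwise dependencies listed: 8.
Element contribution: 9 × 1 = 9.
Interaction contribution: 8 × 2 = 16.
Intrinsic load = 9 + 16 = 25.

25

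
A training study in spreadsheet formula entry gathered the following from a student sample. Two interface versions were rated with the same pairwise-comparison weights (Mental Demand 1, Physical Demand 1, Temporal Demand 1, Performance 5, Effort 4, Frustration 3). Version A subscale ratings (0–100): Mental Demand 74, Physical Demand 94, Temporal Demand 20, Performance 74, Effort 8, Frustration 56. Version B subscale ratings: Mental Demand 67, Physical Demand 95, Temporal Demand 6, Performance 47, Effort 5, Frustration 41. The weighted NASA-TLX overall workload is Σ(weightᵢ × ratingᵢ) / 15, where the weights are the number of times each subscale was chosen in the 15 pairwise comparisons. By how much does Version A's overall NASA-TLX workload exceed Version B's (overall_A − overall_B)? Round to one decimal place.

Version A weighted sum = 1·74 + 1·94 + 1·20 + 5·74 + 4·8 + 3·56 = 74 + 94 + 20 + 370 + 32 + 168 = 758; overall_A = 758/15 = 50.5333.
Version B weighted sum = 1·67 + 1·95 + 1·6 + 5·47 + 4·5 + 3·41 = 67 + 95 + 6 + 235 + 20 + 123 = 546; overall_B = 546/15 = 36.4000.
Difference = 50.5333 − 36.4000 = 14.1333 ≈ 14.1.

14.1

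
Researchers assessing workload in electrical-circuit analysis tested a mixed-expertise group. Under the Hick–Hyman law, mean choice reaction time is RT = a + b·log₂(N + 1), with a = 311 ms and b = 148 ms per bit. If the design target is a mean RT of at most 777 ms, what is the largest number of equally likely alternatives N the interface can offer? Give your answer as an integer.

Set 311 + 148·log₂(N + 1) ≤ 777.
log₂(N + 1) ≤ (777 − 311) / 148 = 3.1486.
N + 1 ≤ 2^3.1486 = 8.8679.
N ≤ 7.8679, so the largest integer N is 7.

7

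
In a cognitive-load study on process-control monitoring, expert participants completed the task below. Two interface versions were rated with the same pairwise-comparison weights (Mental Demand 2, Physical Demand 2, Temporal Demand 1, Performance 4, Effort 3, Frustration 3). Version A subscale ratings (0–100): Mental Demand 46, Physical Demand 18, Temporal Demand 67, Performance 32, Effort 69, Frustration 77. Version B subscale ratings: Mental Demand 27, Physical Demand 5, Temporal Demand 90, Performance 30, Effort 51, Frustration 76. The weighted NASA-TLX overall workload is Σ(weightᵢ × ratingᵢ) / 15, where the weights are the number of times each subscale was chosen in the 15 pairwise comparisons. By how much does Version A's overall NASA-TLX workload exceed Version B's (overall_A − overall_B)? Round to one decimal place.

7.1

Version A weighted sum = 2·46 + 2·18 + 1·67 + 4·32 + 3·69 + 3·77 = 92 + 36 + 67 + 128 + 207 + 231 = 761; overall_A = 761/15 = 50.7333.
Version B weighted sum = 2·27 + 2·5 + 1·90 + 4·30 + 3·51 + 3·76 = 54 + 10 + 90 + 120 + 153 + 228 = 655; overall_B = 655/15 = 43.6667.
Difference = 50.7333 − 43.6667 = 7.0666 ≈ 7.1.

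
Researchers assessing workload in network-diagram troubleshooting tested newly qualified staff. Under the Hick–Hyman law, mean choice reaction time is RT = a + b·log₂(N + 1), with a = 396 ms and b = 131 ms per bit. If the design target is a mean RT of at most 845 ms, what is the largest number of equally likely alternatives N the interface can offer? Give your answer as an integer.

9

Set 396 + 131·log₂(N + 1) ≤ 845.
log₂(N + 1) ≤ (845 − 396) / 131 = 3.4275.
N + 1 ≤ 2^3.4275 = 10.7592.
N ≤ 9.7592, so the largest integer N is 9.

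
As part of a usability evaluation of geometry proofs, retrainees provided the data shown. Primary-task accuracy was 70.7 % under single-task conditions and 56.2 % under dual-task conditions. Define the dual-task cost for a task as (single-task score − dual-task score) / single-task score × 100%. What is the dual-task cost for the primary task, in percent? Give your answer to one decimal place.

20.5

Cost = (70.7 − 56.2) / 70.7 × 100%
     = 14.5000 / 70.7 × 100% = 20.5092%.
≈ 20.5%.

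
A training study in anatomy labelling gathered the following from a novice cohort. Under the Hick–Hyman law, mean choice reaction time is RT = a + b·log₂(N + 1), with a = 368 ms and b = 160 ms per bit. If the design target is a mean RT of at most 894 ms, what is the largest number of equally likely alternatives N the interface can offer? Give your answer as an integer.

Set 368 + 160·log₂(N + 1) ≤ 894.
log₂(N + 1) ≤ (894 − 368) / 160 = 3.2875.
N + 1 ≤ 2^3.2875 = 9.7642.
N ≤ 8.7642, so the largest integer N is 8.

8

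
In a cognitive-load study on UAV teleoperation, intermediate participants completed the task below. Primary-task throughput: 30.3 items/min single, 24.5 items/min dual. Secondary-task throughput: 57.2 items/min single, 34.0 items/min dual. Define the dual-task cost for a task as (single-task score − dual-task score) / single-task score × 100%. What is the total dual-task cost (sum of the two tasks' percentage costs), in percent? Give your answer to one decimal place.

59.7

Primary cost = (30.3 − 24.5) / 30.3 × 100% = 19.1419%.
Secondary cost = (57.2 − 34.0) / 57.2 × 100% = 40.5594%.
Total = 19.1419% + 40.5594% = 59.7013% ≈ 59.7%.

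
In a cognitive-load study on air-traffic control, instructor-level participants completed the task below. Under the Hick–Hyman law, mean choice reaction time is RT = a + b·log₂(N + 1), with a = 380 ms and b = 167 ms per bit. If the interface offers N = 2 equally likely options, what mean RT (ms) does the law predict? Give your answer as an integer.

log₂(2 + 1) = log₂(3) = 1.5850.
RT = 380 + 167 × 1.5850 = 380 + 264.6950 = 644.6950 ms.
≈ 645 ms.

645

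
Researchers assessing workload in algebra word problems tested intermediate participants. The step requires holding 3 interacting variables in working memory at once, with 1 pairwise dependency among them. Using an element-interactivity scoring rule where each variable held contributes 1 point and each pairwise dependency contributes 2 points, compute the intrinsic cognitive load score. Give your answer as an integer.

Element contribution: 3 × 1 = 3.
Interaction contribution: 1 × 2 = 2.
Intrinsic load = 3 + 2 = 5.

5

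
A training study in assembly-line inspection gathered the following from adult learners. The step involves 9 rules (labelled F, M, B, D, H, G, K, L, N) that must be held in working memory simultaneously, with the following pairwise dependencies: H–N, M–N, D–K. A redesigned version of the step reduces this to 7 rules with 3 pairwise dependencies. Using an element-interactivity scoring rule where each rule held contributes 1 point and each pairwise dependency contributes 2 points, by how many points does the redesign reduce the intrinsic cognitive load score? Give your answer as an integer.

2

Original: 9 × 1 + 3 × 2 = 9 + 6 = 15.
Redesigned: 7 × 1 + 3 × 2 = 7 + 6 = 13.
Reduction = 15 − 13 = 2.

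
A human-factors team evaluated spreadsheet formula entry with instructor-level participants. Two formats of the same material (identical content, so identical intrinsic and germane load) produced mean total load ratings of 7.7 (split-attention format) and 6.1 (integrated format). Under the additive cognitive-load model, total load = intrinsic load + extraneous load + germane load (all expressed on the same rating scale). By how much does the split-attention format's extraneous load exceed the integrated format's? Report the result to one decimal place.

1.6

Intrinsic and germane load are equal across formats, so the difference in total load equals the difference in extraneous load.
Extraneous-load difference = 7.7 − 6.1 = 1.6.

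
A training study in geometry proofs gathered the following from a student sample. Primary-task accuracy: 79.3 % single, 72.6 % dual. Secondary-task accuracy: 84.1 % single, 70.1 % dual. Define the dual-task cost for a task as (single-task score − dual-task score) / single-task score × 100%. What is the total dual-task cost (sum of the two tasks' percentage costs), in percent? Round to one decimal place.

25.1

Primary cost = (79.3 − 72.6) / 79.3 × 100% = 8.4489%.
Secondary cost = (84.1 − 70.1) / 84.1 × 100% = 16.6468%.
Total = 8.4489% + 16.6468% = 25.0957% ≈ 25.1%.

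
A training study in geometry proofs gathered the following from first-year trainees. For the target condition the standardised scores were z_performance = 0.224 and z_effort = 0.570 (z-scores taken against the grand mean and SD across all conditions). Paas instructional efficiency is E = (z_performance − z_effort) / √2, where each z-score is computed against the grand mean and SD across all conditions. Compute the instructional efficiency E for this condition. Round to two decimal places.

z_P − z_E = 0.224 − 0.570 = -0.3460.
E = -0.3460 / √2 = -0.3460 / 1.41421 = -0.2447 ≈ -0.24.

-0.24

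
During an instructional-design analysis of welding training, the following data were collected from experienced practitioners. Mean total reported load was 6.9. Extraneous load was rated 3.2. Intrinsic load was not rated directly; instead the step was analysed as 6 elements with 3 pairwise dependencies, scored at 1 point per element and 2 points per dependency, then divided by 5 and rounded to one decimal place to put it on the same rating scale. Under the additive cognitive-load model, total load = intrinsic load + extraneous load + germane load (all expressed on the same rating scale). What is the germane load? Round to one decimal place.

1.3

Intrinsic (element-interactivity): (6 × 1 + 3 × 2) / 5 = 12 / 5 = 2.4000 → 2.4.
germane load = total − intrinsic − extraneous
             = 6.9 − 2.4 − 3.2 = 1.3.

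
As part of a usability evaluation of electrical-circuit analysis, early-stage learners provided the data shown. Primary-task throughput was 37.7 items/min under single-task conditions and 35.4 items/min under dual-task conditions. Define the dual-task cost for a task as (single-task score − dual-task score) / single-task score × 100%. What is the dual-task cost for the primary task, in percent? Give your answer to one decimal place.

6.1

Cost = (37.7 − 35.4) / 37.7 × 100%
     = 2.3000 / 37.7 × 100% = 6.1008%.
≈ 6.1%.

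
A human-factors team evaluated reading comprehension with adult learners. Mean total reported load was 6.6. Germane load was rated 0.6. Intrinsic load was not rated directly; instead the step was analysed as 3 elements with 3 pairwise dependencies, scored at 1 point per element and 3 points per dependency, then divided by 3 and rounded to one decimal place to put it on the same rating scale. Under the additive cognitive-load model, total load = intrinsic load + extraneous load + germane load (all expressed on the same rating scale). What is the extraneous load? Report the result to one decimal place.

2.0

Intrinsic (element-interactivity): (3 × 1 + 3 × 3) / 3 = 12 / 3 = 4.0000 → 4.0.
extraneous load = total − intrinsic − germane
             = 6.6 − 4.0 − 0.6 = 2.0.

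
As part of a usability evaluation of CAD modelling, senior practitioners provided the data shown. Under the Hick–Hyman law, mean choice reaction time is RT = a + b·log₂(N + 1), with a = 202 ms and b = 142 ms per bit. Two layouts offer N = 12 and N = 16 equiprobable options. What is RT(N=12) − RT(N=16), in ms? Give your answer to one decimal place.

RT(12) = 202 + 142·log₂(13) = 202 + 142·3.7004 = 727.4568 ms.
RT(16) = 202 + 142·log₂(17) = 202 + 142·4.0875 = 782.4250 ms.
Difference = 727.4568 − 782.4250 = -54.9682 ≈ -55.0 ms.

-55.0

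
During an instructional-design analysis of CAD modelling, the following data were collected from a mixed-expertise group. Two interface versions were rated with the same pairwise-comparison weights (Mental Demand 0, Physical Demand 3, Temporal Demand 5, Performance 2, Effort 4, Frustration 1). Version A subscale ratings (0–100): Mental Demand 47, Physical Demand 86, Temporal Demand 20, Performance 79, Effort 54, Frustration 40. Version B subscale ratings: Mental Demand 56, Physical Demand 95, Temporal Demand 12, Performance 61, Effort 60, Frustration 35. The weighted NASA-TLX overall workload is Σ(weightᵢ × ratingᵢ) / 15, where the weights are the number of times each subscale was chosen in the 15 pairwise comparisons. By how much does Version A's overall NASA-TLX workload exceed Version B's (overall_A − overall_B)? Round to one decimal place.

2.0

Version A weighted sum = 0·47 + 3·86 + 5·20 + 2·79 + 4·54 + 1·40 = 0 + 258 + 100 + 158 + 216 + 40 = 772; overall_A = 772/15 = 51.4667.
Version B weighted sum = 0·56 + 3·95 + 5·12 + 2·61 + 4·60 + 1·35 = 0 + 285 + 60 + 122 + 240 + 35 = 742; overall_B = 742/15 = 49.4667.
Difference = 51.4667 − 49.4667 = 2.0000 ≈ 2.0.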